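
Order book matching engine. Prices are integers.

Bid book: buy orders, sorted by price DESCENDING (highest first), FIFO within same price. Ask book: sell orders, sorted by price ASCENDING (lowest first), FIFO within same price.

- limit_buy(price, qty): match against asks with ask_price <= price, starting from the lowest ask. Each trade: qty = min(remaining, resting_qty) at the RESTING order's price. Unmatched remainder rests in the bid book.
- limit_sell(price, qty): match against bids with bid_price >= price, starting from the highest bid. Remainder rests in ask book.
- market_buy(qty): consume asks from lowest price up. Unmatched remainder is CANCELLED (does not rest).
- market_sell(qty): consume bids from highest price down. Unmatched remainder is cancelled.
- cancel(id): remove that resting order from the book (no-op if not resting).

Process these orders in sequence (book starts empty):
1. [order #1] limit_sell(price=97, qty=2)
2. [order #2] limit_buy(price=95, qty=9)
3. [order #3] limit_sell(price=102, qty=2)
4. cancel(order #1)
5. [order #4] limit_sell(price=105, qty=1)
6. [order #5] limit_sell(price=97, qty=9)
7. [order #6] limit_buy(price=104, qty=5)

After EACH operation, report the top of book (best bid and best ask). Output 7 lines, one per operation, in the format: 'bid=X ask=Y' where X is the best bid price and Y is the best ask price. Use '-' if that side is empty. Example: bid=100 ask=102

After op 1 [order #1] limit_sell(price=97, qty=2): fills=none; bids=[-] asks=[#1:2@97]
After op 2 [order #2] limit_buy(price=95, qty=9): fills=none; bids=[#2:9@95] asks=[#1:2@97]
After op 3 [order #3] limit_sell(price=102, qty=2): fills=none; bids=[#2:9@95] asks=[#1:2@97 #3:2@102]
After op 4 cancel(order #1): fills=none; bids=[#2:9@95] asks=[#3:2@102]
After op 5 [order #4] limit_sell(price=105, qty=1): fills=none; bids=[#2:9@95] asks=[#3:2@102 #4:1@105]
After op 6 [order #5] limit_sell(price=97, qty=9): fills=none; bids=[#2:9@95] asks=[#5:9@97 #3:2@102 #4:1@105]
After op 7 [order #6] limit_buy(price=104, qty=5): fills=#6x#5:5@97; bids=[#2:9@95] asks=[#5:4@97 #3:2@102 #4:1@105]

Answer: bid=- ask=97
bid=95 ask=97
bid=95 ask=97
bid=95 ask=102
bid=95 ask=102
bid=95 ask=97
bid=95 ask=97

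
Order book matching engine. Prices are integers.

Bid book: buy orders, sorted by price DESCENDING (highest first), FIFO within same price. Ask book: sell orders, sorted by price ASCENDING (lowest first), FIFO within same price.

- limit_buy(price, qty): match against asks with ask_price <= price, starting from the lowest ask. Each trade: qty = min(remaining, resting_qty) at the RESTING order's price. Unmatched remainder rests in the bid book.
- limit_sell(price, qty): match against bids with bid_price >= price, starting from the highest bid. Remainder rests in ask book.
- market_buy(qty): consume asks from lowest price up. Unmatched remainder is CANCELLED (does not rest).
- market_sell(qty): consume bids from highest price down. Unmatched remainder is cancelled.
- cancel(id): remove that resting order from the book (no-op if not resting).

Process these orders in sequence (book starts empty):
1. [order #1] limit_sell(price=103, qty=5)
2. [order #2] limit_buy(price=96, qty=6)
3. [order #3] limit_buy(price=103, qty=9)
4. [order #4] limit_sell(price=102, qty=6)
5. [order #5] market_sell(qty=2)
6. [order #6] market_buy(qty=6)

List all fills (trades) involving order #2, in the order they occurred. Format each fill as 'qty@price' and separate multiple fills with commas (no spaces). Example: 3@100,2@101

Answer: 2@96

Derivation:
After op 1 [order #1] limit_sell(price=103, qty=5): fills=none; bids=[-] asks=[#1:5@103]
After op 2 [order #2] limit_buy(price=96, qty=6): fills=none; bids=[#2:6@96] asks=[#1:5@103]
After op 3 [order #3] limit_buy(price=103, qty=9): fills=#3x#1:5@103; bids=[#3:4@103 #2:6@96] asks=[-]
After op 4 [order #4] limit_sell(price=102, qty=6): fills=#3x#4:4@103; bids=[#2:6@96] asks=[#4:2@102]
After op 5 [order #5] market_sell(qty=2): fills=#2x#5:2@96; bids=[#2:4@96] asks=[#4:2@102]
After op 6 [order #6] market_buy(qty=6): fills=#6x#4:2@102; bids=[#2:4@96] asks=[-]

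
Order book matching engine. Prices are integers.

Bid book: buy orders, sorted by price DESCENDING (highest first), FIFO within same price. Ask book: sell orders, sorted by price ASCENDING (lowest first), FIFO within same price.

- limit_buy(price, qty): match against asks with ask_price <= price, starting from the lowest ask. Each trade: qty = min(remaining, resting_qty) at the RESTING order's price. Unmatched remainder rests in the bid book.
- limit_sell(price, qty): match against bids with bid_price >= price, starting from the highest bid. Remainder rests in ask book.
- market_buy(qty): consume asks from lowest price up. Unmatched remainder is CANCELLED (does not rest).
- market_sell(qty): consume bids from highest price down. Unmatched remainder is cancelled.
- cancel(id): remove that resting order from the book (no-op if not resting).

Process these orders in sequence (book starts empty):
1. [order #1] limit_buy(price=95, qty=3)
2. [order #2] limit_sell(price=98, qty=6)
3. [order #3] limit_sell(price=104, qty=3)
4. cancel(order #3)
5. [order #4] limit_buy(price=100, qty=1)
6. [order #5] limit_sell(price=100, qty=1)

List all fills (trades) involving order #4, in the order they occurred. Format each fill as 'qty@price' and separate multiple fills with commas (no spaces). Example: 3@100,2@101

After op 1 [order #1] limit_buy(price=95, qty=3): fills=none; bids=[#1:3@95] asks=[-]
After op 2 [order #2] limit_sell(price=98, qty=6): fills=none; bids=[#1:3@95] asks=[#2:6@98]
After op 3 [order #3] limit_sell(price=104, qty=3): fills=none; bids=[#1:3@95] asks=[#2:6@98 #3:3@104]
After op 4 cancel(order #3): fills=none; bids=[#1:3@95] asks=[#2:6@98]
After op 5 [order #4] limit_buy(price=100, qty=1): fills=#4x#2:1@98; bids=[#1:3@95] asks=[#2:5@98]
After op 6 [order #5] limit_sell(price=100, qty=1): fills=none; bids=[#1:3@95] asks=[#2:5@98 #5:1@100]

Answer: 1@98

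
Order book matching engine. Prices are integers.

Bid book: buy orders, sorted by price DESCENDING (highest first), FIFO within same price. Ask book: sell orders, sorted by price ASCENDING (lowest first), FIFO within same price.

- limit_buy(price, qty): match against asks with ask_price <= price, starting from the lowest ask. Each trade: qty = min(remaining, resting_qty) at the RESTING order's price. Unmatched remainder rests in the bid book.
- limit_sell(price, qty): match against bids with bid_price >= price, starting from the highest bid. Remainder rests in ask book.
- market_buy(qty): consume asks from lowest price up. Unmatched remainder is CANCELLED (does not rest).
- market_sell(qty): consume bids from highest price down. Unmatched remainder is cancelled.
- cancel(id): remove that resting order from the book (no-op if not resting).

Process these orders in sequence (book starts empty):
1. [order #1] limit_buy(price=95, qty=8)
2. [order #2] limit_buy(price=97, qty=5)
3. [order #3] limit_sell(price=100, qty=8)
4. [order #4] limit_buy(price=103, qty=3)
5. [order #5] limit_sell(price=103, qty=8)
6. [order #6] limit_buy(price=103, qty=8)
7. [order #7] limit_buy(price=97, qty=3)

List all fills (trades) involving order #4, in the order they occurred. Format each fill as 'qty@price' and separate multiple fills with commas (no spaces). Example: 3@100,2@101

Answer: 3@100

Derivation:
After op 1 [order #1] limit_buy(price=95, qty=8): fills=none; bids=[#1:8@95] asks=[-]
After op 2 [order #2] limit_buy(price=97, qty=5): fills=none; bids=[#2:5@97 #1:8@95] asks=[-]
After op 3 [order #3] limit_sell(price=100, qty=8): fills=none; bids=[#2:5@97 #1:8@95] asks=[#3:8@100]
After op 4 [order #4] limit_buy(price=103, qty=3): fills=#4x#3:3@100; bids=[#2:5@97 #1:8@95] asks=[#3:5@100]
After op 5 [order #5] limit_sell(price=103, qty=8): fills=none; bids=[#2:5@97 #1:8@95] asks=[#3:5@100 #5:8@103]
After op 6 [order #6] limit_buy(price=103, qty=8): fills=#6x#3:5@100 #6x#5:3@103; bids=[#2:5@97 #1:8@95] asks=[#5:5@103]
After op 7 [order #7] limit_buy(price=97, qty=3): fills=none; bids=[#2:5@97 #7:3@97 #1:8@95] asks=[#5:5@103]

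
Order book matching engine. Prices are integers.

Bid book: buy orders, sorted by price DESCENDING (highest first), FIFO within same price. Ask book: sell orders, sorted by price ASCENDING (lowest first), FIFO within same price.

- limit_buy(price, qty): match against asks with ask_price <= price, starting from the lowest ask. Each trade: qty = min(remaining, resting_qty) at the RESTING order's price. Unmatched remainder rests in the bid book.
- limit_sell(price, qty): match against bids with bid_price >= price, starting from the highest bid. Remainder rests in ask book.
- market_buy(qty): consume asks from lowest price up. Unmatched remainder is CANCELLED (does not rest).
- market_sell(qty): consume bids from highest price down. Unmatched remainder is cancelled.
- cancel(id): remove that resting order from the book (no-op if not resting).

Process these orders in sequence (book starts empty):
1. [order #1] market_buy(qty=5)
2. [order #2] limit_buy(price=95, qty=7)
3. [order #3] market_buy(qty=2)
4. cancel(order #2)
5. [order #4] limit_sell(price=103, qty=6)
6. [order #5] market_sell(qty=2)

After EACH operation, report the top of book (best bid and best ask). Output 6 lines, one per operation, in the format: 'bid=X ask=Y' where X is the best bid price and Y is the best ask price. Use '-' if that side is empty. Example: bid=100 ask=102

Answer: bid=- ask=-
bid=95 ask=-
bid=95 ask=-
bid=- ask=-
bid=- ask=103
bid=- ask=103

Derivation:
After op 1 [order #1] market_buy(qty=5): fills=none; bids=[-] asks=[-]
After op 2 [order #2] limit_buy(price=95, qty=7): fills=none; bids=[#2:7@95] asks=[-]
After op 3 [order #3] market_buy(qty=2): fills=none; bids=[#2:7@95] asks=[-]
After op 4 cancel(order #2): fills=none; bids=[-] asks=[-]
After op 5 [order #4] limit_sell(price=103, qty=6): fills=none; bids=[-] asks=[#4:6@103]
After op 6 [order #5] market_sell(qty=2): fills=none; bids=[-] asks=[#4:6@103]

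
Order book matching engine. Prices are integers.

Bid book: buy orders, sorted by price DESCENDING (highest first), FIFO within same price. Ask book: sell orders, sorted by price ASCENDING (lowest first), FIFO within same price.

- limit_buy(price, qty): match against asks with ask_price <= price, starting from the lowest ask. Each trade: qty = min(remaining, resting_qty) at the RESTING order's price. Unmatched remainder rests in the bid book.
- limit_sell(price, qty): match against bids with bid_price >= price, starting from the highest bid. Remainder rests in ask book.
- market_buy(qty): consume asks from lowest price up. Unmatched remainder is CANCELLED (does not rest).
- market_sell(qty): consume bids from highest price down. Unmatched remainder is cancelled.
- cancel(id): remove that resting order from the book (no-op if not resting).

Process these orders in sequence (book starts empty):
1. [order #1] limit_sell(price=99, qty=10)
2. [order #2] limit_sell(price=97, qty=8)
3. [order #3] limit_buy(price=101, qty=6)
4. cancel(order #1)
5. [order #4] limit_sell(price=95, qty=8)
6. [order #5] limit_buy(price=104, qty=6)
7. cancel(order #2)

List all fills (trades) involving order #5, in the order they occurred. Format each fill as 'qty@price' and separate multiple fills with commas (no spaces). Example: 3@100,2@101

After op 1 [order #1] limit_sell(price=99, qty=10): fills=none; bids=[-] asks=[#1:10@99]
After op 2 [order #2] limit_sell(price=97, qty=8): fills=none; bids=[-] asks=[#2:8@97 #1:10@99]
After op 3 [order #3] limit_buy(price=101, qty=6): fills=#3x#2:6@97; bids=[-] asks=[#2:2@97 #1:10@99]
After op 4 cancel(order #1): fills=none; bids=[-] asks=[#2:2@97]
After op 5 [order #4] limit_sell(price=95, qty=8): fills=none; bids=[-] asks=[#4:8@95 #2:2@97]
After op 6 [order #5] limit_buy(price=104, qty=6): fills=#5x#4:6@95; bids=[-] asks=[#4:2@95 #2:2@97]
After op 7 cancel(order #2): fills=none; bids=[-] asks=[#4:2@95]

Answer: 6@95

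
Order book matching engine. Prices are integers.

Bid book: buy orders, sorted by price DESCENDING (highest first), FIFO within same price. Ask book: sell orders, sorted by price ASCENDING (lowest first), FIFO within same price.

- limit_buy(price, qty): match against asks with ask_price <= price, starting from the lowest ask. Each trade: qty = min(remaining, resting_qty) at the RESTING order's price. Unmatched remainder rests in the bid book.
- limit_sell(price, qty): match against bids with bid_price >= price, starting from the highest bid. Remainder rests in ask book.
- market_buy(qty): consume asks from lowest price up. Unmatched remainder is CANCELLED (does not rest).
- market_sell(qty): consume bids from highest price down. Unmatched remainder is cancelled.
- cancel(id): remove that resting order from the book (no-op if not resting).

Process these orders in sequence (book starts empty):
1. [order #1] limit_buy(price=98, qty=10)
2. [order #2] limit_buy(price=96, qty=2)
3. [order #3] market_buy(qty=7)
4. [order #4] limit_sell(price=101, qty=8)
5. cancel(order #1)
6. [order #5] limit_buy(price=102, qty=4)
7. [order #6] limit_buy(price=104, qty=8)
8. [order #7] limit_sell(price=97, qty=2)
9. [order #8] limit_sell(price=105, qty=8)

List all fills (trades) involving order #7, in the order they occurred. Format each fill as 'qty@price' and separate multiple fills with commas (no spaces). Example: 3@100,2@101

Answer: 2@104

Derivation:
After op 1 [order #1] limit_buy(price=98, qty=10): fills=none; bids=[#1:10@98] asks=[-]
After op 2 [order #2] limit_buy(price=96, qty=2): fills=none; bids=[#1:10@98 #2:2@96] asks=[-]
After op 3 [order #3] market_buy(qty=7): fills=none; bids=[#1:10@98 #2:2@96] asks=[-]
After op 4 [order #4] limit_sell(price=101, qty=8): fills=none; bids=[#1:10@98 #2:2@96] asks=[#4:8@101]
After op 5 cancel(order #1): fills=none; bids=[#2:2@96] asks=[#4:8@101]
After op 6 [order #5] limit_buy(price=102, qty=4): fills=#5x#4:4@101; bids=[#2:2@96] asks=[#4:4@101]
After op 7 [order #6] limit_buy(price=104, qty=8): fills=#6x#4:4@101; bids=[#6:4@104 #2:2@96] asks=[-]
After op 8 [order #7] limit_sell(price=97, qty=2): fills=#6x#7:2@104; bids=[#6:2@104 #2:2@96] asks=[-]
After op 9 [order #8] limit_sell(price=105, qty=8): fills=none; bids=[#6:2@104 #2:2@96] asks=[#8:8@105]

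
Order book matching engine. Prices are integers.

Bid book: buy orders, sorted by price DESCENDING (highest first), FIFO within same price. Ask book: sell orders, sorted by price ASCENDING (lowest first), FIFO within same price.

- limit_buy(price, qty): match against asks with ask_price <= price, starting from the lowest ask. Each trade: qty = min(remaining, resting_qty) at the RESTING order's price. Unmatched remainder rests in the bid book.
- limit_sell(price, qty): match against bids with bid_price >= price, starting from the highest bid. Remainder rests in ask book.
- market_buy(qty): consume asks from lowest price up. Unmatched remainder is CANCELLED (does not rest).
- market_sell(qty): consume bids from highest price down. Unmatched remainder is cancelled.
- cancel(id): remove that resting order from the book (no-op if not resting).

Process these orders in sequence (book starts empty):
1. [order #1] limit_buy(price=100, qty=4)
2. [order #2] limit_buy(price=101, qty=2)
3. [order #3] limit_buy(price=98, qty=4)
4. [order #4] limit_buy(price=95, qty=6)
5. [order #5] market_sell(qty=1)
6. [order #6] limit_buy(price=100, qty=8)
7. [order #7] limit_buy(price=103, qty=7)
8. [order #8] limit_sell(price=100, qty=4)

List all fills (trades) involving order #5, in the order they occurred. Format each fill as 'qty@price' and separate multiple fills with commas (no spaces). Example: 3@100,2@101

Answer: 1@101

Derivation:
After op 1 [order #1] limit_buy(price=100, qty=4): fills=none; bids=[#1:4@100] asks=[-]
After op 2 [order #2] limit_buy(price=101, qty=2): fills=none; bids=[#2:2@101 #1:4@100] asks=[-]
After op 3 [order #3] limit_buy(price=98, qty=4): fills=none; bids=[#2:2@101 #1:4@100 #3:4@98] asks=[-]
After op 4 [order #4] limit_buy(price=95, qty=6): fills=none; bids=[#2:2@101 #1:4@100 #3:4@98 #4:6@95] asks=[-]
After op 5 [order #5] market_sell(qty=1): fills=#2x#5:1@101; bids=[#2:1@101 #1:4@100 #3:4@98 #4:6@95] asks=[-]
After op 6 [order #6] limit_buy(price=100, qty=8): fills=none; bids=[#2:1@101 #1:4@100 #6:8@100 #3:4@98 #4:6@95] asks=[-]
After op 7 [order #7] limit_buy(price=103, qty=7): fills=none; bids=[#7:7@103 #2:1@101 #1:4@100 #6:8@100 #3:4@98 #4:6@95] asks=[-]
After op 8 [order #8] limit_sell(price=100, qty=4): fills=#7x#8:4@103; bids=[#7:3@103 #2:1@101 #1:4@100 #6:8@100 #3:4@98 #4:6@95] asks=[-]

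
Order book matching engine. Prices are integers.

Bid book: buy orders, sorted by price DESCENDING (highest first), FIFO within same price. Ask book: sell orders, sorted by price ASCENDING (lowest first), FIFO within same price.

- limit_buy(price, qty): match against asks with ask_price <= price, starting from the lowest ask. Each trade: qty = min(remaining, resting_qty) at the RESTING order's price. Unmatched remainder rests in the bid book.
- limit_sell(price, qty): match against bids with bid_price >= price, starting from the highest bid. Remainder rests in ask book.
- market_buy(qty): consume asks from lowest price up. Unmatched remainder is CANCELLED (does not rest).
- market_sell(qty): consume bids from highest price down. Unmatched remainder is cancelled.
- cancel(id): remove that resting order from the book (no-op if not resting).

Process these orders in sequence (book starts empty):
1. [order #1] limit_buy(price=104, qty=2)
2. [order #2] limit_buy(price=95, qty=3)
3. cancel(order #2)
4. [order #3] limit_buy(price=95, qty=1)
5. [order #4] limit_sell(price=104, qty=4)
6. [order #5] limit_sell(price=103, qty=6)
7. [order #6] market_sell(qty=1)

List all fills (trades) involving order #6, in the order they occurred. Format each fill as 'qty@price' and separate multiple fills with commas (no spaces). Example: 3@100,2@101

Answer: 1@95

Derivation:
After op 1 [order #1] limit_buy(price=104, qty=2): fills=none; bids=[#1:2@104] asks=[-]
After op 2 [order #2] limit_buy(price=95, qty=3): fills=none; bids=[#1:2@104 #2:3@95] asks=[-]
After op 3 cancel(order #2): fills=none; bids=[#1:2@104] asks=[-]
After op 4 [order #3] limit_buy(price=95, qty=1): fills=none; bids=[#1:2@104 #3:1@95] asks=[-]
After op 5 [order #4] limit_sell(price=104, qty=4): fills=#1x#4:2@104; bids=[#3:1@95] asks=[#4:2@104]
After op 6 [order #5] limit_sell(price=103, qty=6): fills=none; bids=[#3:1@95] asks=[#5:6@103 #4:2@104]
After op 7 [order #6] market_sell(qty=1): fills=#3x#6:1@95; bids=[-] asks=[#5:6@103 #4:2@104]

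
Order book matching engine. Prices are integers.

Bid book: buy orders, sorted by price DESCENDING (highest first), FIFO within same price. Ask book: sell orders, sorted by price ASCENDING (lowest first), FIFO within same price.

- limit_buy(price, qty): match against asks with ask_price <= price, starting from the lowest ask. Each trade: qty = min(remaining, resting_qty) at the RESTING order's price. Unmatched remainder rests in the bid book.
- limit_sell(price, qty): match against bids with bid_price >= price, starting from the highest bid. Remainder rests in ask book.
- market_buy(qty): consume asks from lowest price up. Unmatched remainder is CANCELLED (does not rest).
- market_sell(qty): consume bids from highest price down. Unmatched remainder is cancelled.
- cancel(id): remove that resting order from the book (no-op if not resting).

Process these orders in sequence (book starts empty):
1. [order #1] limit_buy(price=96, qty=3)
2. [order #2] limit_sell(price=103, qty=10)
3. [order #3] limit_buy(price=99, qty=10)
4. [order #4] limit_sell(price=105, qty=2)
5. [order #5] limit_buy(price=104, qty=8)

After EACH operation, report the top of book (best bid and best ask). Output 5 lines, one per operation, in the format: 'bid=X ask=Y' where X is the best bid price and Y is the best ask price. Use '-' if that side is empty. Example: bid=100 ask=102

After op 1 [order #1] limit_buy(price=96, qty=3): fills=none; bids=[#1:3@96] asks=[-]
After op 2 [order #2] limit_sell(price=103, qty=10): fills=none; bids=[#1:3@96] asks=[#2:10@103]
After op 3 [order #3] limit_buy(price=99, qty=10): fills=none; bids=[#3:10@99 #1:3@96] asks=[#2:10@103]
After op 4 [order #4] limit_sell(price=105, qty=2): fills=none; bids=[#3:10@99 #1:3@96] asks=[#2:10@103 #4:2@105]
After op 5 [order #5] limit_buy(price=104, qty=8): fills=#5x#2:8@103; bids=[#3:10@99 #1:3@96] asks=[#2:2@103 #4:2@105]

Answer: bid=96 ask=-
bid=96 ask=103
bid=99 ask=103
bid=99 ask=103
bid=99 ask=103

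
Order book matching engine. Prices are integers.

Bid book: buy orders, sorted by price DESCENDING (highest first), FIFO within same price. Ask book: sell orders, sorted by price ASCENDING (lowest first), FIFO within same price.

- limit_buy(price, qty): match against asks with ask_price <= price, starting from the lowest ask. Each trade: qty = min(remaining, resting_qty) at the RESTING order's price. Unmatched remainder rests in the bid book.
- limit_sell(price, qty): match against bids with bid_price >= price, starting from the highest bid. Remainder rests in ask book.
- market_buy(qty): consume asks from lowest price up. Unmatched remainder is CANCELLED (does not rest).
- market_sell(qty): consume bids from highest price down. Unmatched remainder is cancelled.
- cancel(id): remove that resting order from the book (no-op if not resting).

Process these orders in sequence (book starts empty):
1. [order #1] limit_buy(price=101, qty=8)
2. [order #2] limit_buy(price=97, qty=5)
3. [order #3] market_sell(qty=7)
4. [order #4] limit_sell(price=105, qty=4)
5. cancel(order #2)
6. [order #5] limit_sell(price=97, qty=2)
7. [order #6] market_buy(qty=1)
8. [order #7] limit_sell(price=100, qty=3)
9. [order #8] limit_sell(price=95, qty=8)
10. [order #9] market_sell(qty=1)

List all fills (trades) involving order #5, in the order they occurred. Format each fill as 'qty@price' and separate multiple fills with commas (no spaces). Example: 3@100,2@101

After op 1 [order #1] limit_buy(price=101, qty=8): fills=none; bids=[#1:8@101] asks=[-]
After op 2 [order #2] limit_buy(price=97, qty=5): fills=none; bids=[#1:8@101 #2:5@97] asks=[-]
After op 3 [order #3] market_sell(qty=7): fills=#1x#3:7@101; bids=[#1:1@101 #2:5@97] asks=[-]
After op 4 [order #4] limit_sell(price=105, qty=4): fills=none; bids=[#1:1@101 #2:5@97] asks=[#4:4@105]
After op 5 cancel(order #2): fills=none; bids=[#1:1@101] asks=[#4:4@105]
After op 6 [order #5] limit_sell(price=97, qty=2): fills=#1x#5:1@101; bids=[-] asks=[#5:1@97 #4:4@105]
After op 7 [order #6] market_buy(qty=1): fills=#6x#5:1@97; bids=[-] asks=[#4:4@105]
After op 8 [order #7] limit_sell(price=100, qty=3): fills=none; bids=[-] asks=[#7:3@100 #4:4@105]
After op 9 [order #8] limit_sell(price=95, qty=8): fills=none; bids=[-] asks=[#8:8@95 #7:3@100 #4:4@105]
After op 10 [order #9] market_sell(qty=1): fills=none; bids=[-] asks=[#8:8@95 #7:3@100 #4:4@105]

Answer: 1@101,1@97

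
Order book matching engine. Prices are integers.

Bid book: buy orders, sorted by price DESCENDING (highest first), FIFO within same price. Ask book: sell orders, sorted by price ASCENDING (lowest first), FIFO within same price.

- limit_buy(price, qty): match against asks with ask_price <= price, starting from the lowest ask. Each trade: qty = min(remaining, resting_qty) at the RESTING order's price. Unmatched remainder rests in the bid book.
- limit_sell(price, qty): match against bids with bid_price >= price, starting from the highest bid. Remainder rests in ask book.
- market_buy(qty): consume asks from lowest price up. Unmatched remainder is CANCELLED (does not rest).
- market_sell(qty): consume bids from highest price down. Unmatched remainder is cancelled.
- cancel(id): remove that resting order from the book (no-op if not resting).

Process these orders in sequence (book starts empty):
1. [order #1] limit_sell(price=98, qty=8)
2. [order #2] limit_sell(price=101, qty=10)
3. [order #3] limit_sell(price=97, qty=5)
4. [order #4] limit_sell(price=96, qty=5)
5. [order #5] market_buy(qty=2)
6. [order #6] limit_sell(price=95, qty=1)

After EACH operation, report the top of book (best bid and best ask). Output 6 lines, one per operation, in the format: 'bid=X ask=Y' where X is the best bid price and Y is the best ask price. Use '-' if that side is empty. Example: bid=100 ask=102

After op 1 [order #1] limit_sell(price=98, qty=8): fills=none; bids=[-] asks=[#1:8@98]
After op 2 [order #2] limit_sell(price=101, qty=10): fills=none; bids=[-] asks=[#1:8@98 #2:10@101]
After op 3 [order #3] limit_sell(price=97, qty=5): fills=none; bids=[-] asks=[#3:5@97 #1:8@98 #2:10@101]
After op 4 [order #4] limit_sell(price=96, qty=5): fills=none; bids=[-] asks=[#4:5@96 #3:5@97 #1:8@98 #2:10@101]
After op 5 [order #5] market_buy(qty=2): fills=#5x#4:2@96; bids=[-] asks=[#4:3@96 #3:5@97 #1:8@98 #2:10@101]
After op 6 [order #6] limit_sell(price=95, qty=1): fills=none; bids=[-] asks=[#6:1@95 #4:3@96 #3:5@97 #1:8@98 #2:10@101]

Answer: bid=- ask=98
bid=- ask=98
bid=- ask=97
bid=- ask=96
bid=- ask=96
bid=- ask=95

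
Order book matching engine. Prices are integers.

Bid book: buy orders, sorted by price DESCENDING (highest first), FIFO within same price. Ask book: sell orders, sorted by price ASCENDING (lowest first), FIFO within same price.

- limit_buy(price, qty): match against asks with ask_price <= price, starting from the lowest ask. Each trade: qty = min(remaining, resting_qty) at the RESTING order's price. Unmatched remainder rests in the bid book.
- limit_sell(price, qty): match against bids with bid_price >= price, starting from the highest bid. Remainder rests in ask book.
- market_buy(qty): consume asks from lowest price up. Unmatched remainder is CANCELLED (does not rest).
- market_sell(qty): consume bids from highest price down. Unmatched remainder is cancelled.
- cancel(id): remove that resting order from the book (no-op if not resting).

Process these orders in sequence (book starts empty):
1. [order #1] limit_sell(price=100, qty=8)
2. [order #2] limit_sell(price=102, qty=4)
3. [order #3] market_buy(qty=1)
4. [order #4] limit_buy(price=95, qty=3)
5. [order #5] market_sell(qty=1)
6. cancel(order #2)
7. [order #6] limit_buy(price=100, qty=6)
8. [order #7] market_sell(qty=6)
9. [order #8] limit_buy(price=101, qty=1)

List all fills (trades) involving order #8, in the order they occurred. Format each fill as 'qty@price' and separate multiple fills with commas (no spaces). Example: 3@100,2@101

Answer: 1@100

Derivation:
After op 1 [order #1] limit_sell(price=100, qty=8): fills=none; bids=[-] asks=[#1:8@100]
After op 2 [order #2] limit_sell(price=102, qty=4): fills=none; bids=[-] asks=[#1:8@100 #2:4@102]
After op 3 [order #3] market_buy(qty=1): fills=#3x#1:1@100; bids=[-] asks=[#1:7@100 #2:4@102]
After op 4 [order #4] limit_buy(price=95, qty=3): fills=none; bids=[#4:3@95] asks=[#1:7@100 #2:4@102]
After op 5 [order #5] market_sell(qty=1): fills=#4x#5:1@95; bids=[#4:2@95] asks=[#1:7@100 #2:4@102]
After op 6 cancel(order #2): fills=none; bids=[#4:2@95] asks=[#1:7@100]
After op 7 [order #6] limit_buy(price=100, qty=6): fills=#6x#1:6@100; bids=[#4:2@95] asks=[#1:1@100]
After op 8 [order #7] market_sell(qty=6): fills=#4x#7:2@95; bids=[-] asks=[#1:1@100]
After op 9 [order #8] limit_buy(price=101, qty=1): fills=#8x#1:1@100; bids=[-] asks=[-]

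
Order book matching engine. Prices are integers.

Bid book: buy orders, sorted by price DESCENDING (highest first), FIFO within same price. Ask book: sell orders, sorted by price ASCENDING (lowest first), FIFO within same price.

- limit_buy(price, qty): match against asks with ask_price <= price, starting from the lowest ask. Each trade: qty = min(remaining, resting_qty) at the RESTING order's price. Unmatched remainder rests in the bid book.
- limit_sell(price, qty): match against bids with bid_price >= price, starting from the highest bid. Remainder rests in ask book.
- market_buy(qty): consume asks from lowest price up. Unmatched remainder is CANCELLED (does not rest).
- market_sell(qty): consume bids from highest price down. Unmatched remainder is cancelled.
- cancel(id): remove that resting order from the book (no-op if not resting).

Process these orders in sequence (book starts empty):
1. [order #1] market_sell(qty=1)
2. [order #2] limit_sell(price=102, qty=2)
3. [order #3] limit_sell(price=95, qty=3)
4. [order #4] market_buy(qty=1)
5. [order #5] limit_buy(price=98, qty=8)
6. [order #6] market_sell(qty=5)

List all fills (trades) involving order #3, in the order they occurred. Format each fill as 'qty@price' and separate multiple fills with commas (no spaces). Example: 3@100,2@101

Answer: 1@95,2@95

Derivation:
After op 1 [order #1] market_sell(qty=1): fills=none; bids=[-] asks=[-]
After op 2 [order #2] limit_sell(price=102, qty=2): fills=none; bids=[-] asks=[#2:2@102]
After op 3 [order #3] limit_sell(price=95, qty=3): fills=none; bids=[-] asks=[#3:3@95 #2:2@102]
After op 4 [order #4] market_buy(qty=1): fills=#4x#3:1@95; bids=[-] asks=[#3:2@95 #2:2@102]
After op 5 [order #5] limit_buy(price=98, qty=8): fills=#5x#3:2@95; bids=[#5:6@98] asks=[#2:2@102]
After op 6 [order #6] market_sell(qty=5): fills=#5x#6:5@98; bids=[#5:1@98] asks=[#2:2@102]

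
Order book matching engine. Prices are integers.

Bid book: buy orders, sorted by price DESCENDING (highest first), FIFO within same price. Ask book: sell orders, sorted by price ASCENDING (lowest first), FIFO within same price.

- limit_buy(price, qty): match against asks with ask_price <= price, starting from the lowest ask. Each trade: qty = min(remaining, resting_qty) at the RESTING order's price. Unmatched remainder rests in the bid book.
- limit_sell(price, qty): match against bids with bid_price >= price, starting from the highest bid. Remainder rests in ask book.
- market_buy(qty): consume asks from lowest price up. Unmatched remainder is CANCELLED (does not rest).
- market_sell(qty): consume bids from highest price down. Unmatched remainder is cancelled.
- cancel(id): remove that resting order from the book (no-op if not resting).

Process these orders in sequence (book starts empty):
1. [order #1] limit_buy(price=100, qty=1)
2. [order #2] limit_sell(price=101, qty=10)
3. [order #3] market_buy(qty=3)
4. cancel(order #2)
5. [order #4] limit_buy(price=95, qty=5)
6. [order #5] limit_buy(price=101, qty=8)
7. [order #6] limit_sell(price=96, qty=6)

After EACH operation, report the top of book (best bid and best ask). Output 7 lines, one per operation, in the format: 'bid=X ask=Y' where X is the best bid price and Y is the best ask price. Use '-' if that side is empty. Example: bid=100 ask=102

After op 1 [order #1] limit_buy(price=100, qty=1): fills=none; bids=[#1:1@100] asks=[-]
After op 2 [order #2] limit_sell(price=101, qty=10): fills=none; bids=[#1:1@100] asks=[#2:10@101]
After op 3 [order #3] market_buy(qty=3): fills=#3x#2:3@101; bids=[#1:1@100] asks=[#2:7@101]
After op 4 cancel(order #2): fills=none; bids=[#1:1@100] asks=[-]
After op 5 [order #4] limit_buy(price=95, qty=5): fills=none; bids=[#1:1@100 #4:5@95] asks=[-]
After op 6 [order #5] limit_buy(price=101, qty=8): fills=none; bids=[#5:8@101 #1:1@100 #4:5@95] asks=[-]
After op 7 [order #6] limit_sell(price=96, qty=6): fills=#5x#6:6@101; bids=[#5:2@101 #1:1@100 #4:5@95] asks=[-]

Answer: bid=100 ask=-
bid=100 ask=101
bid=100 ask=101
bid=100 ask=-
bid=100 ask=-
bid=101 ask=-
bid=101 ask=-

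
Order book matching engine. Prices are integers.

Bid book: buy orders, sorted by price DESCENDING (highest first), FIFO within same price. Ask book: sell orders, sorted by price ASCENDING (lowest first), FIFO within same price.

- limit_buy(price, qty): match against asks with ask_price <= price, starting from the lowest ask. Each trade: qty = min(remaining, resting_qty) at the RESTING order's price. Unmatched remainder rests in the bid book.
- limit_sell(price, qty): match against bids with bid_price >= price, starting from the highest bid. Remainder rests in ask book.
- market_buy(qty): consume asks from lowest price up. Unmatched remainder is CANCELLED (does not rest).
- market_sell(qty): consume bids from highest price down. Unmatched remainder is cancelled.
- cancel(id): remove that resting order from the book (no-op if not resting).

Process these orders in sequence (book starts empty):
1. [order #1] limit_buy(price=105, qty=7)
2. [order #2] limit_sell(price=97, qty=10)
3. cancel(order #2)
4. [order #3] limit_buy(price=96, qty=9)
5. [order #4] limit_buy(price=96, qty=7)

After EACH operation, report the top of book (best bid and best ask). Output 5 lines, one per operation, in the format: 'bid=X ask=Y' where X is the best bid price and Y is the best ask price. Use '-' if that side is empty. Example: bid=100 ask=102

Answer: bid=105 ask=-
bid=- ask=97
bid=- ask=-
bid=96 ask=-
bid=96 ask=-

Derivation:
After op 1 [order #1] limit_buy(price=105, qty=7): fills=none; bids=[#1:7@105] asks=[-]
After op 2 [order #2] limit_sell(price=97, qty=10): fills=#1x#2:7@105; bids=[-] asks=[#2:3@97]
After op 3 cancel(order #2): fills=none; bids=[-] asks=[-]
After op 4 [order #3] limit_buy(price=96, qty=9): fills=none; bids=[#3:9@96] asks=[-]
After op 5 [order #4] limit_buy(price=96, qty=7): fills=none; bids=[#3:9@96 #4:7@96] asks=[-]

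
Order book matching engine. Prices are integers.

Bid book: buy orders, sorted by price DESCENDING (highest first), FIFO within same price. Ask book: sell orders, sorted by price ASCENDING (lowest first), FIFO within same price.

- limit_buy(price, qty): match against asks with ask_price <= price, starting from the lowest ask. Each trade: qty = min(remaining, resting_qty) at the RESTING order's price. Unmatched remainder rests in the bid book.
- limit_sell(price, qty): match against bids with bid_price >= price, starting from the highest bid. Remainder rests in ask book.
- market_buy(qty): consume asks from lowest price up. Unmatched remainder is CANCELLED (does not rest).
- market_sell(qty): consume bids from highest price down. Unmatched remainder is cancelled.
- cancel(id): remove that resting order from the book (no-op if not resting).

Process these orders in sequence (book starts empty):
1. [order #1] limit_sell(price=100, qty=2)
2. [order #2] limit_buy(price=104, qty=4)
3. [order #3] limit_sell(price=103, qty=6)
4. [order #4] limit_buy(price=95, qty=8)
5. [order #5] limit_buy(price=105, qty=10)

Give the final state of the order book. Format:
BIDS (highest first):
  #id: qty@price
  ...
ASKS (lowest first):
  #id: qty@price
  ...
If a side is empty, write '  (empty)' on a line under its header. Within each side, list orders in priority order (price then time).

Answer: BIDS (highest first):
  #5: 6@105
  #4: 8@95
ASKS (lowest first):
  (empty)

Derivation:
After op 1 [order #1] limit_sell(price=100, qty=2): fills=none; bids=[-] asks=[#1:2@100]
After op 2 [order #2] limit_buy(price=104, qty=4): fills=#2x#1:2@100; bids=[#2:2@104] asks=[-]
After op 3 [order #3] limit_sell(price=103, qty=6): fills=#2x#3:2@104; bids=[-] asks=[#3:4@103]
After op 4 [order #4] limit_buy(price=95, qty=8): fills=none; bids=[#4:8@95] asks=[#3:4@103]
After op 5 [order #5] limit_buy(price=105, qty=10): fills=#5x#3:4@103; bids=[#5:6@105 #4:8@95] asks=[-]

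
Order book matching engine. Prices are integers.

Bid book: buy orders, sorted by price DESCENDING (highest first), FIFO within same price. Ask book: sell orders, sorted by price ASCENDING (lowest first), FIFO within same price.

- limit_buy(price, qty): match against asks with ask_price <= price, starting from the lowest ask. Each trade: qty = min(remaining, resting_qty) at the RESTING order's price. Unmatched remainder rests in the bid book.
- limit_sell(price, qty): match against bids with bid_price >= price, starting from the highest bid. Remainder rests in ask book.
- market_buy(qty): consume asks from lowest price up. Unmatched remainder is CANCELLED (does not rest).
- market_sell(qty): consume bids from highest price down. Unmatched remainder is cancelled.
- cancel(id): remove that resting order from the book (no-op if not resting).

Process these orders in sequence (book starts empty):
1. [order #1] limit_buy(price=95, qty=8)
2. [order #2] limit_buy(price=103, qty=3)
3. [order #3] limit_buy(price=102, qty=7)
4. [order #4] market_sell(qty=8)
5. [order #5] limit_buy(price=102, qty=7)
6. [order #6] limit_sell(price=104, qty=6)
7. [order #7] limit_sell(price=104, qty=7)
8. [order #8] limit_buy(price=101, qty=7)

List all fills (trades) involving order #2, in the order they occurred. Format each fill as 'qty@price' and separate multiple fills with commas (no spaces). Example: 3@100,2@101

Answer: 3@103

Derivation:
After op 1 [order #1] limit_buy(price=95, qty=8): fills=none; bids=[#1:8@95] asks=[-]
After op 2 [order #2] limit_buy(price=103, qty=3): fills=none; bids=[#2:3@103 #1:8@95] asks=[-]
After op 3 [order #3] limit_buy(price=102, qty=7): fills=none; bids=[#2:3@103 #3:7@102 #1:8@95] asks=[-]
After op 4 [order #4] market_sell(qty=8): fills=#2x#4:3@103 #3x#4:5@102; bids=[#3:2@102 #1:8@95] asks=[-]
After op 5 [order #5] limit_buy(price=102, qty=7): fills=none; bids=[#3:2@102 #5:7@102 #1:8@95] asks=[-]
After op 6 [order #6] limit_sell(price=104, qty=6): fills=none; bids=[#3:2@102 #5:7@102 #1:8@95] asks=[#6:6@104]
After op 7 [order #7] limit_sell(price=104, qty=7): fills=none; bids=[#3:2@102 #5:7@102 #1:8@95] asks=[#6:6@104 #7:7@104]
After op 8 [order #8] limit_buy(price=101, qty=7): fills=none; bids=[#3:2@102 #5:7@102 #8:7@101 #1:8@95] asks=[#6:6@104 #7:7@104]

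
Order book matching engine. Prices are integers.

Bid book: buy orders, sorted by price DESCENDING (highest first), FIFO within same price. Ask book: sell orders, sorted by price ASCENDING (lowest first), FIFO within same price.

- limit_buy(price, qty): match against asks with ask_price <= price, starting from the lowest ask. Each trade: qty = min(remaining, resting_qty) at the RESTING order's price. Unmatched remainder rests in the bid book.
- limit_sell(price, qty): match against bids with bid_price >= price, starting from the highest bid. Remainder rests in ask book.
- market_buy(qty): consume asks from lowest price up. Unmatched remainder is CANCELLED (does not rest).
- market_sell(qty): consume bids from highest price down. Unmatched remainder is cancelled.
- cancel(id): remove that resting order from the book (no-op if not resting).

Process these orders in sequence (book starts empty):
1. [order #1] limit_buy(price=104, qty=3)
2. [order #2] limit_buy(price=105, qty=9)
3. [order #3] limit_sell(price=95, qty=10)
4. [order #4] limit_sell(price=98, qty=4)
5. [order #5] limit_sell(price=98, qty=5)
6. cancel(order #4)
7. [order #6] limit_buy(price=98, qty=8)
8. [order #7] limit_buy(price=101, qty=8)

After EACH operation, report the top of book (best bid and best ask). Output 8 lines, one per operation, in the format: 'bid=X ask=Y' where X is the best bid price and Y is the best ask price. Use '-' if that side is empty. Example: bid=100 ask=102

After op 1 [order #1] limit_buy(price=104, qty=3): fills=none; bids=[#1:3@104] asks=[-]
After op 2 [order #2] limit_buy(price=105, qty=9): fills=none; bids=[#2:9@105 #1:3@104] asks=[-]
After op 3 [order #3] limit_sell(price=95, qty=10): fills=#2x#3:9@105 #1x#3:1@104; bids=[#1:2@104] asks=[-]
After op 4 [order #4] limit_sell(price=98, qty=4): fills=#1x#4:2@104; bids=[-] asks=[#4:2@98]
After op 5 [order #5] limit_sell(price=98, qty=5): fills=none; bids=[-] asks=[#4:2@98 #5:5@98]
After op 6 cancel(order #4): fills=none; bids=[-] asks=[#5:5@98]
After op 7 [order #6] limit_buy(price=98, qty=8): fills=#6x#5:5@98; bids=[#6:3@98] asks=[-]
After op 8 [order #7] limit_buy(price=101, qty=8): fills=none; bids=[#7:8@101 #6:3@98] asks=[-]

Answer: bid=104 ask=-
bid=105 ask=-
bid=104 ask=-
bid=- ask=98
bid=- ask=98
bid=- ask=98
bid=98 ask=-
bid=101 ask=-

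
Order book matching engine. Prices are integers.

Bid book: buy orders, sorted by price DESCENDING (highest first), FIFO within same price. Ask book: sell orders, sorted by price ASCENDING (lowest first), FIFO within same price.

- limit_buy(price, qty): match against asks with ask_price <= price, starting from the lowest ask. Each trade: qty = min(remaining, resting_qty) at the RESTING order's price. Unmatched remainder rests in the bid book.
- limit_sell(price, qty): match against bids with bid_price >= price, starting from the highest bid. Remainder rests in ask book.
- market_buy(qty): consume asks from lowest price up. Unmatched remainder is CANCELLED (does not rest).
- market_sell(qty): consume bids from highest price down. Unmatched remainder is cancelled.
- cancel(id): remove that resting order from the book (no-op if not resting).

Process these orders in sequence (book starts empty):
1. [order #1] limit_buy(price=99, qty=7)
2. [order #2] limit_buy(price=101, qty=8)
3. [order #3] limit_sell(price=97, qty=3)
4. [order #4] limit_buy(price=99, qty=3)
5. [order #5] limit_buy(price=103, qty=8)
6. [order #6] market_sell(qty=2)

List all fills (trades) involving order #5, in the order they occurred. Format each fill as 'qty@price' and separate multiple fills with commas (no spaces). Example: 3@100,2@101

Answer: 2@103

Derivation:
After op 1 [order #1] limit_buy(price=99, qty=7): fills=none; bids=[#1:7@99] asks=[-]
After op 2 [order #2] limit_buy(price=101, qty=8): fills=none; bids=[#2:8@101 #1:7@99] asks=[-]
After op 3 [order #3] limit_sell(price=97, qty=3): fills=#2x#3:3@101; bids=[#2:5@101 #1:7@99] asks=[-]
After op 4 [order #4] limit_buy(price=99, qty=3): fills=none; bids=[#2:5@101 #1:7@99 #4:3@99] asks=[-]
After op 5 [order #5] limit_buy(price=103, qty=8): fills=none; bids=[#5:8@103 #2:5@101 #1:7@99 #4:3@99] asks=[-]
After op 6 [order #6] market_sell(qty=2): fills=#5x#6:2@103; bids=[#5:6@103 #2:5@101 #1:7@99 #4:3@99] asks=[-]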